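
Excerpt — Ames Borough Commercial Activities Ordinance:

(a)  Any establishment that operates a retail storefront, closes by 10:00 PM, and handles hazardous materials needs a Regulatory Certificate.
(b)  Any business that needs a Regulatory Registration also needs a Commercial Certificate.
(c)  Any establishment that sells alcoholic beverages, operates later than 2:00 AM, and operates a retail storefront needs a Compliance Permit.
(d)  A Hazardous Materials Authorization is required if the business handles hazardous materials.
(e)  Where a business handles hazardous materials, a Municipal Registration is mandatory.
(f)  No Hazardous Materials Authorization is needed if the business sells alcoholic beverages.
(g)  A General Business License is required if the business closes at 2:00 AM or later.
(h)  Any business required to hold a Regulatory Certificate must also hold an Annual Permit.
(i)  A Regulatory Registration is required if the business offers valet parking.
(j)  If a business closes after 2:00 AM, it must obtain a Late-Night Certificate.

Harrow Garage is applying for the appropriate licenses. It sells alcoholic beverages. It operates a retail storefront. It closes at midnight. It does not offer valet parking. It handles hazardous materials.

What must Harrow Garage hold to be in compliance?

(a) operates a retail storefront; closes midnight, after 10:00 PM; handles hazardous materials → Regulatory Certificate not required.
(b) Regulatory Registration is not required → no effect.
(c) sells alcoholic beverages; closes midnight, at/before 2:00 AM; operates a retail storefront → Compliance Permit not required.
(d) handles hazardous materials → Hazardous Materials Authorization required.
(e) handles hazardous materials → Municipal Registration required.
(f) sells alcoholic beverages → exempt from Hazardous Materials Authorization.
(g) closes midnight, at/before 2:00 AM → General Business License not required.
(h) Regulatory Certificate is not required → no effect.
(i) does not offer valet parking → Regulatory Registration not required.
(j) closes midnight, at/before 2:00 AM → Late-Night Certificate not required.

Municipal Registration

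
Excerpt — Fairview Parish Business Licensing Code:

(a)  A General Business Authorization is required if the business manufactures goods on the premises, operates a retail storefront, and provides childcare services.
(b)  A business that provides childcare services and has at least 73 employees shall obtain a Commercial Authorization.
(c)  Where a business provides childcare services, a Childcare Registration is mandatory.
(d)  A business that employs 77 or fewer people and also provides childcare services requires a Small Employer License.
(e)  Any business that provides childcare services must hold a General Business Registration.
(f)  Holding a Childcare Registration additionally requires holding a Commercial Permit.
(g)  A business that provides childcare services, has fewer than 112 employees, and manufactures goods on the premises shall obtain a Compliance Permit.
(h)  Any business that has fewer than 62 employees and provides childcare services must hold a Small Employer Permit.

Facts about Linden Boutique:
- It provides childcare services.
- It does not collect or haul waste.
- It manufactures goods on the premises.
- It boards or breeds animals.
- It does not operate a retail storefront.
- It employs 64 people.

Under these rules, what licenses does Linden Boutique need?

(a) manufactures goods on the premises; does not operate a retail storefront; provides childcare services → General Business Authorization not required.
(b) provides childcare services; employees 64 < 73 → Commercial Authorization not required.
(c) provides childcare services → Childcare Registration required.
(d) employees 64 ≤ 77; provides childcare services → Small Employer License required.
(e) provides childcare services → General Business Registration required.
(f) Childcare Registration is required → Commercial Permit also required.
(g) provides childcare services; employees 64 < 112; manufactures goods on the premises → Compliance Permit required.
(h) employees 64 ≥ 62; provides childcare services → Small Employer Permit not required.

Childcare Registration, Commercial Permit, Compliance Permit, General Business Registration, Small Employer License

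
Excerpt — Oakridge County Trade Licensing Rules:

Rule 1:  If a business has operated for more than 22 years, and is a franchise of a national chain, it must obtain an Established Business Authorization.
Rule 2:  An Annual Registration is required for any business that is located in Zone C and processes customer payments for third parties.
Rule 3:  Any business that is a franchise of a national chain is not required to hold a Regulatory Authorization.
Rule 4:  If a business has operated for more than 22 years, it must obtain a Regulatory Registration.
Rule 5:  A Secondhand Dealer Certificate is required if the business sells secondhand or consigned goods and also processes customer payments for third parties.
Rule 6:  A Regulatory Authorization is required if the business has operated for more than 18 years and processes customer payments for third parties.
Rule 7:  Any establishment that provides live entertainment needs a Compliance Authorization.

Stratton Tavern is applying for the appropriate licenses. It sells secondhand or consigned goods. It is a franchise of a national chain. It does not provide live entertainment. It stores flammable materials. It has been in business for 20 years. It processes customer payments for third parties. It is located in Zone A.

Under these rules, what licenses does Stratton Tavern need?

Secondhand Dealer Certificate

Rule 1: years in business 20 ≤ 22; is a franchise of a national chain → Established Business Authorization not required.
Rule 2: is located in Zone A (not: is located in Zone C); processes customer payments for third parties → Annual Registration not required.
Rule 3: is a franchise of a national chain → exempt from Regulatory Authorization.
Rule 4: years in business 20 ≤ 22 → Regulatory Registration not required.
Rule 5: sells secondhand or consigned goods; processes customer payments for third parties → Secondhand Dealer Certificate required.
Rule 6: years in business 20 > 18; processes customer payments for third parties → Regulatory Authorization required.
Rule 7: does not provide live entertainment → Compliance Authorization not required.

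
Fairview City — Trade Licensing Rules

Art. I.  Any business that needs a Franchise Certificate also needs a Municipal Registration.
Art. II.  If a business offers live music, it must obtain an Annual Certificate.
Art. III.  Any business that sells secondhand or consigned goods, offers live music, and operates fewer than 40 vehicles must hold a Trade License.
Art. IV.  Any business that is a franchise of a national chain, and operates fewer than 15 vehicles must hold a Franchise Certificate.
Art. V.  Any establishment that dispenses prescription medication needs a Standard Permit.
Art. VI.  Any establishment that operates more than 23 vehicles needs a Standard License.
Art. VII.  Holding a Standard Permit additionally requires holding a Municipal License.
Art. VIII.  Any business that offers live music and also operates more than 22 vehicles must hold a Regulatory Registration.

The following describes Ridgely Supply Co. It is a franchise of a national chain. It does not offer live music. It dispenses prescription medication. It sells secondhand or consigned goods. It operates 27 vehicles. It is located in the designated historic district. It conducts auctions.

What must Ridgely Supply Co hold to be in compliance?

Art. I. Franchise Certificate is not required → no effect.
Art. II. does not offer live music → Annual Certificate not required.
Art. III. sells secondhand or consigned goods; does not offer live music; vehicles 27 < 40 → Trade License not required.
Art. IV. is a franchise of a national chain; vehicles 27 ≥ 15 → Franchise Certificate not required.
Art. V. dispenses prescription medication → Standard Permit required.
Art. VI. vehicles 27 > 23 → Standard License required.
Art. VII. Standard Permit is required → Municipal License also required.
Art. VIII. does not offer live music; vehicles 27 > 22 → Regulatory Registration not required.

Municipal License, Standard License, Standard Permit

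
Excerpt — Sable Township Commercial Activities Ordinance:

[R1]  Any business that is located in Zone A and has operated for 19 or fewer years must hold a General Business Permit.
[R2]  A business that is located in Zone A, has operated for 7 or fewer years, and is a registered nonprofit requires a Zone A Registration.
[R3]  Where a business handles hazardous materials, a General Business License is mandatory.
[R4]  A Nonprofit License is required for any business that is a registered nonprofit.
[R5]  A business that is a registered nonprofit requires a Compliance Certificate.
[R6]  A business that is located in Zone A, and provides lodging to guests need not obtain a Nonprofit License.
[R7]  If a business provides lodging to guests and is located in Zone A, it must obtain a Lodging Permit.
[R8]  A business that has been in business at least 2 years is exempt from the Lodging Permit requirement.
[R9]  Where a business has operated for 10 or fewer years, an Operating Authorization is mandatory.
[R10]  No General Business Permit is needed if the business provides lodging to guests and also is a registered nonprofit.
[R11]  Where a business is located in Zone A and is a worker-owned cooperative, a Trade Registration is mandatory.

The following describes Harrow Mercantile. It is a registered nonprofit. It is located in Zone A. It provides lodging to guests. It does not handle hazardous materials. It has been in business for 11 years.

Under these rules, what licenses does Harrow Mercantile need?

Compliance Certificate

[R1] is located in Zone A; years in business 11 ≤ 19 → General Business Permit required.
[R2] is located in Zone A; years in business 11 > 7; is a registered nonprofit → Zone A Registration not required.
[R3] does not handle hazardous materials → General Business License not required.
[R4] is a registered nonprofit → Nonprofit License required.
[R5] is a registered nonprofit → Compliance Certificate required.
[R6] is located in Zone A; provides lodging to guests → exempt from Nonprofit License.
[R7] provides lodging to guests; is located in Zone A → Lodging Permit required.
[R8] years in business 11 ≥ 2 → exempt from Lodging Permit.
[R9] years in business 11 > 10 → Operating Authorization not required.
[R10] provides lodging to guests; is a registered nonprofit → exempt from General Business Permit.
[R11] is located in Zone A; is a registered nonprofit (not: is a worker-owned cooperative) → Trade Registration not required.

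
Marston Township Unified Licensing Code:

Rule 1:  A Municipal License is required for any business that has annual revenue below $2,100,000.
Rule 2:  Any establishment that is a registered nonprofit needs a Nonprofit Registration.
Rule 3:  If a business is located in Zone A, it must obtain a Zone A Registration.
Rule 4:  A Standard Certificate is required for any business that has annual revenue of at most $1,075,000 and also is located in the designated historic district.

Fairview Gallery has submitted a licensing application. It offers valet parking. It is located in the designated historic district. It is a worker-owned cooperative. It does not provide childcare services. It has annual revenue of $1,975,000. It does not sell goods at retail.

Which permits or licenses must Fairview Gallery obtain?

Municipal License

Rule 1: revenue $1,975,000 < $2,100,000 → Municipal License required.
Rule 2: is a worker-owned cooperative (not: is a registered nonprofit) → Nonprofit Registration not required.
Rule 3: is located in the designated historic district (not: is located in Zone A) → Zone A Registration not required.
Rule 4: revenue $1,975,000 > $1,075,000; is located in the designated historic district → Standard Certificate not required.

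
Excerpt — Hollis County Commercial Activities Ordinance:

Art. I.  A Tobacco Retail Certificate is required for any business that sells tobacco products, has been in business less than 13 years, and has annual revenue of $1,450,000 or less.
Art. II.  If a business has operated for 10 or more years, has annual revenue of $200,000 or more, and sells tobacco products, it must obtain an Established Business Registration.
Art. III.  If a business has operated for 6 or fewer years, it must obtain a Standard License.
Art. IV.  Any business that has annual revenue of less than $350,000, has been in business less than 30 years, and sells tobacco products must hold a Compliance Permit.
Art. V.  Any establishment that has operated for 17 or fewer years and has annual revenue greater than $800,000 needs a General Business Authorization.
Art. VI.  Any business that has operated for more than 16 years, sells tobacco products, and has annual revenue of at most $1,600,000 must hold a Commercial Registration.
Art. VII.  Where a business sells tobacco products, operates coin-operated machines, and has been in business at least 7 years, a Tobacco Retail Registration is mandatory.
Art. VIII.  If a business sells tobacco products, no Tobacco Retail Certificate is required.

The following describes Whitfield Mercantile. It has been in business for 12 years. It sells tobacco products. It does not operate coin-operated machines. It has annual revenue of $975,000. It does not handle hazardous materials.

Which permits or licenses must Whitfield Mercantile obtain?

Established Business Registration, General Business Authorization

Art. I. sells tobacco products; years in business 12 < 13; revenue $975,000 ≤ $1,450,000 → Tobacco Retail Certificate required.
Art. II. years in business 12 ≥ 10; revenue $975,000 ≥ $200,000; sells tobacco products → Established Business Registration required.
Art. III. years in business 12 > 6 → Standard License not required.
Art. IV. revenue $975,000 ≥ $350,000; years in business 12 < 30; sells tobacco products → Compliance Permit not required.
Art. V. years in business 12 ≤ 17; revenue $975,000 > $800,000 → General Business Authorization required.
Art. VI. years in business 12 ≤ 16; sells tobacco products; revenue $975,000 ≤ $1,600,000 → Commercial Registration not required.
Art. VII. sells tobacco products; does not operate coin-operated machines; years in business 12 ≥ 7 → Tobacco Retail Registration not required.
Art. VIII. sells tobacco products → exempt from Tobacco Retail Certificate.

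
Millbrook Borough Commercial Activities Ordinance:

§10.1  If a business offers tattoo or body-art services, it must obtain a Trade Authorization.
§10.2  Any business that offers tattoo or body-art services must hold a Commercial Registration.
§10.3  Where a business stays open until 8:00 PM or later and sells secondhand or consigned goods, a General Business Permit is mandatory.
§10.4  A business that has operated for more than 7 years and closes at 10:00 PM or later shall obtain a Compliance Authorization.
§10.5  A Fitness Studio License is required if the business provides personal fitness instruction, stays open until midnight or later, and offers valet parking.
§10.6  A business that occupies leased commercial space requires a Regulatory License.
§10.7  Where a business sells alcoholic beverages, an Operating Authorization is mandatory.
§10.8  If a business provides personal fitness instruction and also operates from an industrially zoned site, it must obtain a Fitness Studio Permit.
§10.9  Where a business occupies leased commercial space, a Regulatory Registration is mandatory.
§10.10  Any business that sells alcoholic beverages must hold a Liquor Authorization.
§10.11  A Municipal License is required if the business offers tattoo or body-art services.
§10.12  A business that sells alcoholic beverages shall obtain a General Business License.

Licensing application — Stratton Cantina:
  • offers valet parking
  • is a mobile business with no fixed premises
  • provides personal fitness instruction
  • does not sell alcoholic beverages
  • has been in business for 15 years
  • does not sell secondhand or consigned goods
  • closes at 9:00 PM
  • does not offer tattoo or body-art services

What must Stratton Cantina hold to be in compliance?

§10.1 does not offer tattoo or body-art services → Trade Authorization not required.
§10.2 does not offer tattoo or body-art services → Commercial Registration not required.
§10.3 closes 9:00 PM, after 8:00 PM; does not sell secondhand or consigned goods → General Business Permit not required.
§10.4 years in business 15 > 7; closes 9:00 PM, at/before 10:00 PM → Compliance Authorization not required.
§10.5 provides personal fitness instruction; closes 9:00 PM, at/before midnight; offers valet parking → Fitness Studio License not required.
§10.6 is a mobile business with no fixed premises (not: occupies leased commercial space) → Regulatory License not required.
§10.7 does not sell alcoholic beverages → Operating Authorization not required.
§10.8 provides personal fitness instruction; is a mobile business with no fixed premises (not: operates from an industrially zoned site) → Fitness Studio Permit not required.
§10.9 is a mobile business with no fixed premises (not: occupies leased commercial space) → Regulatory Registration not required.
§10.10 does not sell alcoholic beverages → Liquor Authorization not required.
§10.11 does not offer tattoo or body-art services → Municipal License not required.
§10.12 does not sell alcoholic beverages → General Business License not required.

None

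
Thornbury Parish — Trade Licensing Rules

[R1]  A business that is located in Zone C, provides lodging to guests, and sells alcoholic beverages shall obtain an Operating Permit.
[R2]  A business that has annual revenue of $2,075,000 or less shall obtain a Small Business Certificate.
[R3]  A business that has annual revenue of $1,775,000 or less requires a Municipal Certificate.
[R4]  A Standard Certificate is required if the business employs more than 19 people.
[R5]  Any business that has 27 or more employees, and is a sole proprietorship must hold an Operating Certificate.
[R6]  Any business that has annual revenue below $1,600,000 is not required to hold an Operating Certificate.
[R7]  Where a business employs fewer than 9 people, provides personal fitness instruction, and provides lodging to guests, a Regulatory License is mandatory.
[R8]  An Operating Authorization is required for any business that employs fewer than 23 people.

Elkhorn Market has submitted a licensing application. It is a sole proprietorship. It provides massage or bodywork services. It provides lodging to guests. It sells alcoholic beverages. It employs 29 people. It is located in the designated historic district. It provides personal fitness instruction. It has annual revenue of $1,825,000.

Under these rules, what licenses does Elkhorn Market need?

[R1] is located in the designated historic district (not: is located in Zone C); provides lodging to guests; sells alcoholic beverages → Operating Permit not required.
[R2] revenue $1,825,000 ≤ $2,075,000 → Small Business Certificate required.
[R3] revenue $1,825,000 > $1,775,000 → Municipal Certificate not required.
[R4] employees 29 > 19 → Standard Certificate required.
[R5] employees 29 ≥ 27; is a sole proprietorship → Operating Certificate required.
[R6] revenue $1,825,000 ≥ $1,600,000 → Operating Certificate exemption does not apply.
[R7] employees 29 ≥ 9; provides personal fitness instruction; provides lodging to guests → Regulatory License not required.
[R8] employees 29 ≥ 23 → Operating Authorization not required.

Operating Certificate, Small Business Certificate, Standard Certificate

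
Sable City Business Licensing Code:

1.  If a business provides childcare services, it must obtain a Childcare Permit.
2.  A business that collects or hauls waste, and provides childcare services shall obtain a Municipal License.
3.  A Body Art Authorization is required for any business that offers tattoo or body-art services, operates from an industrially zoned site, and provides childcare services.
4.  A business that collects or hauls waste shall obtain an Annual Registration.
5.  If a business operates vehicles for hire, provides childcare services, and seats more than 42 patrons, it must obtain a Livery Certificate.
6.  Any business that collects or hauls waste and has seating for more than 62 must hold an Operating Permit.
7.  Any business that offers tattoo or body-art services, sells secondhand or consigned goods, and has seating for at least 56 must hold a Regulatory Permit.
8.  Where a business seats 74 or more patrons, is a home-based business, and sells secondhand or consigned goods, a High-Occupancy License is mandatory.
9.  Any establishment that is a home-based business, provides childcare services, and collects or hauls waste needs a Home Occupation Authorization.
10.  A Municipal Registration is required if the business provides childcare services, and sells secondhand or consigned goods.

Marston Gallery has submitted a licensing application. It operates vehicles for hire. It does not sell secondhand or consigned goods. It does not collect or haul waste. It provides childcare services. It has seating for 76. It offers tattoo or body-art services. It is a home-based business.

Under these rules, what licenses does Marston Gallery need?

1. provides childcare services → Childcare Permit required.
2. does not collect or haul waste; provides childcare services → Municipal License not required.
3. offers tattoo or body-art services; is a home-based business (not: operates from an industrially zoned site); provides childcare services → Body Art Authorization not required.
4. does not collect or haul waste → Annual Registration not required.
5. operates vehicles for hire; provides childcare services; seating 76 > 42 → Livery Certificate required.
6. does not collect or haul waste; seating 76 > 62 → Operating Permit not required.
7. offers tattoo or body-art services; does not sell secondhand or consigned goods; seating 76 ≥ 56 → Regulatory Permit not required.
8. seating 76 ≥ 74; is a home-based business; does not sell secondhand or consigned goods → High-Occupancy License not required.
9. is a home-based business; provides childcare services; does not collect or haul waste → Home Occupation Authorization not required.
10. provides childcare services; does not sell secondhand or consigned goods → Municipal Registration not required.

Childcare Permit, Livery Certificate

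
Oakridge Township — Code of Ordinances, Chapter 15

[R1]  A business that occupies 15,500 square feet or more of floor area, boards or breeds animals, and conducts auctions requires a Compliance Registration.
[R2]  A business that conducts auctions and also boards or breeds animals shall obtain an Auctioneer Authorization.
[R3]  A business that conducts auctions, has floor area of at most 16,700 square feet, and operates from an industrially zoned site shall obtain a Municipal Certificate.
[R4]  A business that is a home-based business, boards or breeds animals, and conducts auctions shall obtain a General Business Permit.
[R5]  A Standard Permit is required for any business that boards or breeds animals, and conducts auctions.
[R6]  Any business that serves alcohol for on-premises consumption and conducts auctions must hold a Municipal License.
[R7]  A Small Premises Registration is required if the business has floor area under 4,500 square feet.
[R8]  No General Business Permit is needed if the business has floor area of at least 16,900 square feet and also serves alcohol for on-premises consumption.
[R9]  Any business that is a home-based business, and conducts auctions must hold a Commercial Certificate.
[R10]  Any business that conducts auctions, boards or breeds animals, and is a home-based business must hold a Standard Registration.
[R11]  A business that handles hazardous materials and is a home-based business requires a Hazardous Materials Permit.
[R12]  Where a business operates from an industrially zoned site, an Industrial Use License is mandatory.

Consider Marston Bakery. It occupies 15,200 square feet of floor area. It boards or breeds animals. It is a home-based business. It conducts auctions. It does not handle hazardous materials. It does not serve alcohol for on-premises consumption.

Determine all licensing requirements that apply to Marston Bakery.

Auctioneer Authorization, Commercial Certificate, General Business Permit, Standard Permit, Standard Registration

[R1] floor area 15,200 square feet < 15,500 square feet; boards or breeds animals; conducts auctions → Compliance Registration not required.
[R2] conducts auctions; boards or breeds animals → Auctioneer Authorization required.
[R3] conducts auctions; floor area 15,200 square feet ≤ 16,700 square feet; is a home-based business (not: operates from an industrially zoned site) → Municipal Certificate not required.
[R4] is a home-based business; boards or breeds animals; conducts auctions → General Business Permit required.
[R5] boards or breeds animals; conducts auctions → Standard Permit required.
[R6] does not serve alcohol for on-premises consumption; conducts auctions → Municipal License not required.
[R7] floor area 15,200 square feet ≥ 4,500 square feet → Small Premises Registration not required.
[R8] floor area 15,200 square feet < 16,900 square feet; does not serve alcohol for on-premises consumption → General Business Permit exemption does not apply.
[R9] is a home-based business; conducts auctions → Commercial Certificate required.
[R10] conducts auctions; boards or breeds animals; is a home-based business → Standard Registration required.
[R11] does not handle hazardous materials; is a home-based business → Hazardous Materials Permit not required.
[R12] is a home-based business (not: operates from an industrially zoned site) → Industrial Use License not required.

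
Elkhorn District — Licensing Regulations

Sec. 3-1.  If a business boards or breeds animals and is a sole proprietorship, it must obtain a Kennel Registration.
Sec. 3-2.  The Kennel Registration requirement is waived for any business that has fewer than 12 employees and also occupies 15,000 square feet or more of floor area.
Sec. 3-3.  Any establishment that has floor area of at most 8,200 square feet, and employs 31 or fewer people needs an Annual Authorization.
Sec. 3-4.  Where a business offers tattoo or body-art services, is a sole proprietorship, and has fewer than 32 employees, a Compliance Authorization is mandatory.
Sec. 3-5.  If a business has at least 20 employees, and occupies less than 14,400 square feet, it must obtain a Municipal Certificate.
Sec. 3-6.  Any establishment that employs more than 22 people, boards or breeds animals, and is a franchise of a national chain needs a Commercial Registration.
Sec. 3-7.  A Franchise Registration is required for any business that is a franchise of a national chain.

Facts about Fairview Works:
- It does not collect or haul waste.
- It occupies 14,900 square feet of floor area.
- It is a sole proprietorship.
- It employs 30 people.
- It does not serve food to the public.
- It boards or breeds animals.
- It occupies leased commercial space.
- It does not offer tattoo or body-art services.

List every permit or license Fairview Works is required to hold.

Kennel Registration

Sec. 3-1. boards or breeds animals; is a sole proprietorship → Kennel Registration required.
Sec. 3-2. employees 30 ≥ 12; floor area 14,900 square feet < 15,000 square feet → Kennel Registration exemption does not apply.
Sec. 3-3. floor area 14,900 square feet > 8,200 square feet; employees 30 ≤ 31 → Annual Authorization not required.
Sec. 3-4. does not offer tattoo or body-art services; is a sole proprietorship; employees 30 < 32 → Compliance Authorization not required.
Sec. 3-5. employees 30 ≥ 20; floor area 14,900 square feet ≥ 14,400 square feet → Municipal Certificate not required.
Sec. 3-6. employees 30 > 22; boards or breeds animals; is a sole proprietorship (not: is a franchise of a national chain) → Commercial Registration not required.
Sec. 3-7. is a sole proprietorship (not: is a franchise of a national chain) → Franchise Registration not required.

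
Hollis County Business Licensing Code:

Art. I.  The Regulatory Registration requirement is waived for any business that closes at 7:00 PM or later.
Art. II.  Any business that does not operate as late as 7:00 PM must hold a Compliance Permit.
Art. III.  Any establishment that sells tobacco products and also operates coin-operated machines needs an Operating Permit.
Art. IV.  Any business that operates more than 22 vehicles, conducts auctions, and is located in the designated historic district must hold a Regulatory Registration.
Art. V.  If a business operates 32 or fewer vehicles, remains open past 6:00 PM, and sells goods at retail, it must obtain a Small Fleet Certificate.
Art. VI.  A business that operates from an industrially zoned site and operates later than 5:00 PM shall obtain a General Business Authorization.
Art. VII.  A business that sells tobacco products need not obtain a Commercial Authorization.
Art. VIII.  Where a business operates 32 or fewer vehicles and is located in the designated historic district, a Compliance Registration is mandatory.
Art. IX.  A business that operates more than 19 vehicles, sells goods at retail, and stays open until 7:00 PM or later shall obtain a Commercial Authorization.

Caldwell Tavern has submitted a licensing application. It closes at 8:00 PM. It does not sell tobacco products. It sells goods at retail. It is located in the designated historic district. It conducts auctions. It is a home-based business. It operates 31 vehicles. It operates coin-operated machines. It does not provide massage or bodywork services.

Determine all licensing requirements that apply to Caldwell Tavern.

Commercial Authorization, Compliance Registration, Small Fleet Certificate

Art. I. closes 8:00 PM, after 7:00 PM → exempt from Regulatory Registration.
Art. II. closes 8:00 PM, after 7:00 PM → Compliance Permit not required.
Art. III. does not sell tobacco products; operates coin-operated machines → Operating Permit not required.
Art. IV. vehicles 31 > 22; conducts auctions; is located in the designated historic district → Regulatory Registration required.
Art. V. vehicles 31 ≤ 32; closes 8:00 PM, after 6:00 PM; sells goods at retail → Small Fleet Certificate required.
Art. VI. is a home-based business (not: operates from an industrially zoned site); closes 8:00 PM, after 5:00 PM → General Business Authorization not required.
Art. VII. does not sell tobacco products → Commercial Authorization exemption does not apply.
Art. VIII. vehicles 31 ≤ 32; is located in the designated historic district → Compliance Registration required.
Art. IX. vehicles 31 > 19; sells goods at retail; closes 8:00 PM, after 7:00 PM → Commercial Authorization required.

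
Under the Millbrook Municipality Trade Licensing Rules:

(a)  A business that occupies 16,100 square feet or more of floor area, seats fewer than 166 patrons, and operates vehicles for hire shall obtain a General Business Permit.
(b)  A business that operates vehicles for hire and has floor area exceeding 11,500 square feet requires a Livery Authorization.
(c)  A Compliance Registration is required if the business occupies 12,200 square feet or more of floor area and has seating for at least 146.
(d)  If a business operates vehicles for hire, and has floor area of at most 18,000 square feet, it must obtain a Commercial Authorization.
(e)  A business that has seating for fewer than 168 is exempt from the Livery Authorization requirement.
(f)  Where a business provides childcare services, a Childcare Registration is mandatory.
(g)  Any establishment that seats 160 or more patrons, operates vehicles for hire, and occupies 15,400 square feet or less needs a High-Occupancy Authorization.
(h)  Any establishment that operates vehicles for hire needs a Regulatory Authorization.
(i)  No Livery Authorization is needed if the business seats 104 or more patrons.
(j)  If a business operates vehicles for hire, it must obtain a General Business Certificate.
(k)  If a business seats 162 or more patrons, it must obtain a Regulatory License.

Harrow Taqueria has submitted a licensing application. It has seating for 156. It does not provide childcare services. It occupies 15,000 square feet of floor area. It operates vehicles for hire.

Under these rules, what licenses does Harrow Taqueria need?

(a) floor area 15,000 square feet < 16,100 square feet; seating 156 < 166; operates vehicles for hire → General Business Permit not required.
(b) operates vehicles for hire; floor area 15,000 square feet > 11,500 square feet → Livery Authorization required.
(c) floor area 15,000 square feet ≥ 12,200 square feet; seating 156 ≥ 146 → Compliance Registration required.
(d) operates vehicles for hire; floor area 15,000 square feet ≤ 18,000 square feet → Commercial Authorization required.
(e) seating 156 < 168 → exempt from Livery Authorization.
(f) does not provide childcare services → Childcare Registration not required.
(g) seating 156 < 160; operates vehicles for hire; floor area 15,000 square feet ≤ 15,400 square feet → High-Occupancy Authorization not required.
(h) operates vehicles for hire → Regulatory Authorization required.
(i) seating 156 ≥ 104 → exempt from Livery Authorization.
(j) operates vehicles for hire → General Business Certificate required.
(k) seating 156 < 162 → Regulatory License not required.

Commercial Authorization, Compliance Registration, General Business Certificate, Regulatory Authorization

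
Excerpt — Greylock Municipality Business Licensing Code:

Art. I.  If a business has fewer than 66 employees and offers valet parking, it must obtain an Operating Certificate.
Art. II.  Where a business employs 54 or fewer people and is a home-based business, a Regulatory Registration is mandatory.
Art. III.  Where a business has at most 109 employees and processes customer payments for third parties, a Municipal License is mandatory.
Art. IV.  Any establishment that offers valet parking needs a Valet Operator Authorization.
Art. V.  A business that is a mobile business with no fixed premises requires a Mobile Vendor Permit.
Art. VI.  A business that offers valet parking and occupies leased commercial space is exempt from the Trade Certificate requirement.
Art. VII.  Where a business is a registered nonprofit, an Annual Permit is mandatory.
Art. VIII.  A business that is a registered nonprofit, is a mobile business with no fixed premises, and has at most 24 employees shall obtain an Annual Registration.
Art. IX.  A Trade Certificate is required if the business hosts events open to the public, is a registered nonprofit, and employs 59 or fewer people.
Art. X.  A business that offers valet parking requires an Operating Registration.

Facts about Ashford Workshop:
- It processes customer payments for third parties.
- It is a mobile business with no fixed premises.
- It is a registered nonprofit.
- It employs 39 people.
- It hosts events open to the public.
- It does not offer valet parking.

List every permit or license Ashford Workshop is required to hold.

Annual Permit, Mobile Vendor Permit, Municipal License, Trade Certificate

Art. I. employees 39 < 66; does not offer valet parking → Operating Certificate not required.
Art. II. employees 39 ≤ 54; is a mobile business with no fixed premises (not: is a home-based business) → Regulatory Registration not required.
Art. III. employees 39 ≤ 109; processes customer payments for third parties → Municipal License required.
Art. IV. does not offer valet parking → Valet Operator Authorization not required.
Art. V. is a mobile business with no fixed premises → Mobile Vendor Permit required.
Art. VI. does not offer valet parking; is a mobile business with no fixed premises (not: occupies leased commercial space) → Trade Certificate exemption does not apply.
Art. VII. is a registered nonprofit → Annual Permit required.
Art. VIII. is a registered nonprofit; is a mobile business with no fixed premises; employees 39 > 24 → Annual Registration not required.
Art. IX. hosts events open to the public; is a registered nonprofit; employees 39 ≤ 59 → Trade Certificate required.
Art. X. does not offer valet parking → Operating Registration not required.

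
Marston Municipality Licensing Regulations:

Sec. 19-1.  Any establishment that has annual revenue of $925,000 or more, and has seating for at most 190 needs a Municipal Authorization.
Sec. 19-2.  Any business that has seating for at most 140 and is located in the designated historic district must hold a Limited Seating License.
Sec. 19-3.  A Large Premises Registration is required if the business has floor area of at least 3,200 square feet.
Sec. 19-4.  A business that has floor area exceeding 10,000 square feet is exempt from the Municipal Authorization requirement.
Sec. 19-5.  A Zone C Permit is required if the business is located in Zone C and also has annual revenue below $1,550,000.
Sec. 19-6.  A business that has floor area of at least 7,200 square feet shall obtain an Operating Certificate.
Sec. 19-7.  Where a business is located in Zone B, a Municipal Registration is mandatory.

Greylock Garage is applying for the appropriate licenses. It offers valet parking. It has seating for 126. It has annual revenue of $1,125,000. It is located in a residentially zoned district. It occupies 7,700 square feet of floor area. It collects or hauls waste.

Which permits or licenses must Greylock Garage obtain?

Large Premises Registration, Municipal Authorization, Operating Certificate

Sec. 19-1. revenue $1,125,000 ≥ $925,000; seating 126 ≤ 190 → Municipal Authorization required.
Sec. 19-2. seating 126 ≤ 140; is located in a residentially zoned district (not: is located in the designated historic district) → Limited Seating License not required.
Sec. 19-3. floor area 7,700 square feet ≥ 3,200 square feet → Large Premises Registration required.
Sec. 19-4. floor area 7,700 square feet ≤ 10,000 square feet → Municipal Authorization exemption does not apply.
Sec. 19-5. is located in a residentially zoned district (not: is located in Zone C); revenue $1,125,000 < $1,550,000 → Zone C Permit not required.
Sec. 19-6. floor area 7,700 square feet ≥ 7,200 square feet → Operating Certificate required.
Sec. 19-7. is located in a residentially zoned district (not: is located in Zone B) → Municipal Registration not required.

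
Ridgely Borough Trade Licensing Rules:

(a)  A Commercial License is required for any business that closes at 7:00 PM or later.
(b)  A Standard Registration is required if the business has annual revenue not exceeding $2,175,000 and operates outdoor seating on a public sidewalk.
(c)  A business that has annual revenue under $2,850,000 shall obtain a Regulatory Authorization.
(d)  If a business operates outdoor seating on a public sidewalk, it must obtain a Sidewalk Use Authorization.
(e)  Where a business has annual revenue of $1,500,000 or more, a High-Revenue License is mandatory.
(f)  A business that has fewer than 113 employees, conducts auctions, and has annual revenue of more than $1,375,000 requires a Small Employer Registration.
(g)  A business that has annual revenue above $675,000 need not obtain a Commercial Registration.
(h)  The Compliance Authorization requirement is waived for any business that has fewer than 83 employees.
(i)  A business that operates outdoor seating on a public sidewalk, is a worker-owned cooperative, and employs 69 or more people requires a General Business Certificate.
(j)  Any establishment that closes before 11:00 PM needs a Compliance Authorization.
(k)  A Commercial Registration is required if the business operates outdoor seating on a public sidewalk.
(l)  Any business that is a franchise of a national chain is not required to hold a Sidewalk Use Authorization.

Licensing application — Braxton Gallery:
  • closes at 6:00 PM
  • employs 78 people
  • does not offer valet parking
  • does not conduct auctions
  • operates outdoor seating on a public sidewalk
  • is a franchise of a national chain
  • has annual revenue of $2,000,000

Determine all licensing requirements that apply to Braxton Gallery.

(a) closes 6:00 PM, at/before 7:00 PM → Commercial License not required.
(b) revenue $2,000,000 ≤ $2,175,000; operates outdoor seating on a public sidewalk → Standard Registration required.
(c) revenue $2,000,000 < $2,850,000 → Regulatory Authorization required.
(d) operates outdoor seating on a public sidewalk → Sidewalk Use Authorization required.
(e) revenue $2,000,000 ≥ $1,500,000 → High-Revenue License required.
(f) employees 78 < 113; does not conduct auctions; revenue $2,000,000 > $1,375,000 → Small Employer Registration not required.
(g) revenue $2,000,000 > $675,000 → exempt from Commercial Registration.
(h) employees 78 < 83 → exempt from Compliance Authorization.
(i) operates outdoor seating on a public sidewalk; is a franchise of a national chain (not: is a worker-owned cooperative); employees 78 ≥ 69 → General Business Certificate not required.
(j) closes 6:00 PM, at/before 11:00 PM → Compliance Authorization required.
(k) operates outdoor seating on a public sidewalk → Commercial Registration required.
(l) is a franchise of a national chain → exempt from Sidewalk Use Authorization.

High-Revenue License, Regulatory Authorization, Standard Registration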